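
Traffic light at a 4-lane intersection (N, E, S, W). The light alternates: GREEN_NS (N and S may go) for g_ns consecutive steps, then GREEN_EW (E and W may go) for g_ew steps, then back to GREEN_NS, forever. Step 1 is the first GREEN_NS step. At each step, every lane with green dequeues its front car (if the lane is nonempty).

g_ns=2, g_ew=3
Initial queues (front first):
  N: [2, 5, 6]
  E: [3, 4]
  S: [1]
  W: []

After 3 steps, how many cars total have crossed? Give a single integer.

Answer: 4

Derivation:
Step 1 [NS]: N:car2-GO,E:wait,S:car1-GO,W:wait | queues: N=2 E=2 S=0 W=0
Step 2 [NS]: N:car5-GO,E:wait,S:empty,W:wait | queues: N=1 E=2 S=0 W=0
Step 3 [EW]: N:wait,E:car3-GO,S:wait,W:empty | queues: N=1 E=1 S=0 W=0
Cars crossed by step 3: 4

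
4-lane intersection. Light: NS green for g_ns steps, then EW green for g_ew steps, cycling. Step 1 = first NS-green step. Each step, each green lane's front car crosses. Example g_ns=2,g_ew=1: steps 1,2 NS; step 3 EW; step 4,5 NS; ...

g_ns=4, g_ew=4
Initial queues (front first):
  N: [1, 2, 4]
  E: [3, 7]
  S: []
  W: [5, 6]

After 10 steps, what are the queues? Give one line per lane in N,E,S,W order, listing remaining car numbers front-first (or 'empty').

Step 1 [NS]: N:car1-GO,E:wait,S:empty,W:wait | queues: N=2 E=2 S=0 W=2
Step 2 [NS]: N:car2-GO,E:wait,S:empty,W:wait | queues: N=1 E=2 S=0 W=2
Step 3 [NS]: N:car4-GO,E:wait,S:empty,W:wait | queues: N=0 E=2 S=0 W=2
Step 4 [NS]: N:empty,E:wait,S:empty,W:wait | queues: N=0 E=2 S=0 W=2
Step 5 [EW]: N:wait,E:car3-GO,S:wait,W:car5-GO | queues: N=0 E=1 S=0 W=1
Step 6 [EW]: N:wait,E:car7-GO,S:wait,W:car6-GO | queues: N=0 E=0 S=0 W=0

N: empty
E: empty
S: empty
W: empty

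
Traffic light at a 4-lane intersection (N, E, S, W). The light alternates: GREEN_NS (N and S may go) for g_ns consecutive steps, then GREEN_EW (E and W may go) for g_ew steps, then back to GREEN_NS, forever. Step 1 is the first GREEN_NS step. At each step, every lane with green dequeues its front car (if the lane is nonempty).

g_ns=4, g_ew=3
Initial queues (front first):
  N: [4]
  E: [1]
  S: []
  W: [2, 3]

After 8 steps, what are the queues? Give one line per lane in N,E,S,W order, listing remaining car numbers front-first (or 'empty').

Step 1 [NS]: N:car4-GO,E:wait,S:empty,W:wait | queues: N=0 E=1 S=0 W=2
Step 2 [NS]: N:empty,E:wait,S:empty,W:wait | queues: N=0 E=1 S=0 W=2
Step 3 [NS]: N:empty,E:wait,S:empty,W:wait | queues: N=0 E=1 S=0 W=2
Step 4 [NS]: N:empty,E:wait,S:empty,W:wait | queues: N=0 E=1 S=0 W=2
Step 5 [EW]: N:wait,E:car1-GO,S:wait,W:car2-GO | queues: N=0 E=0 S=0 W=1
Step 6 [EW]: N:wait,E:empty,S:wait,W:car3-GO | queues: N=0 E=0 S=0 W=0

N: empty
E: empty
S: empty
W: empty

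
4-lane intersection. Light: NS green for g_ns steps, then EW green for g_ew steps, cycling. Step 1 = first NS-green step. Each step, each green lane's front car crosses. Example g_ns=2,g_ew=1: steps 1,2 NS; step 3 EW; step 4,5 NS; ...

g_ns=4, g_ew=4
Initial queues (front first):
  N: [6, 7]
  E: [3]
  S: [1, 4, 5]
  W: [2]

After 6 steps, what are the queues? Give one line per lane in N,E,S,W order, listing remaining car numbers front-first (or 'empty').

Step 1 [NS]: N:car6-GO,E:wait,S:car1-GO,W:wait | queues: N=1 E=1 S=2 W=1
Step 2 [NS]: N:car7-GO,E:wait,S:car4-GO,W:wait | queues: N=0 E=1 S=1 W=1
Step 3 [NS]: N:empty,E:wait,S:car5-GO,W:wait | queues: N=0 E=1 S=0 W=1
Step 4 [NS]: N:empty,E:wait,S:empty,W:wait | queues: N=0 E=1 S=0 W=1
Step 5 [EW]: N:wait,E:car3-GO,S:wait,W:car2-GO | queues: N=0 E=0 S=0 W=0

N: empty
E: empty
S: empty
W: empty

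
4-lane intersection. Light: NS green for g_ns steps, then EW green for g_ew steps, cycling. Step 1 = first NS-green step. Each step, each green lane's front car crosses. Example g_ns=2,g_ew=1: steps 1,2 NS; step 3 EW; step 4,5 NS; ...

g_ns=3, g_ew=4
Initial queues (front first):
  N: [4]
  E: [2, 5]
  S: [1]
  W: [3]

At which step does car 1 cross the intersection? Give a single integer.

Step 1 [NS]: N:car4-GO,E:wait,S:car1-GO,W:wait | queues: N=0 E=2 S=0 W=1
Step 2 [NS]: N:empty,E:wait,S:empty,W:wait | queues: N=0 E=2 S=0 W=1
Step 3 [NS]: N:empty,E:wait,S:empty,W:wait | queues: N=0 E=2 S=0 W=1
Step 4 [EW]: N:wait,E:car2-GO,S:wait,W:car3-GO | queues: N=0 E=1 S=0 W=0
Step 5 [EW]: N:wait,E:car5-GO,S:wait,W:empty | queues: N=0 E=0 S=0 W=0
Car 1 crosses at step 1

1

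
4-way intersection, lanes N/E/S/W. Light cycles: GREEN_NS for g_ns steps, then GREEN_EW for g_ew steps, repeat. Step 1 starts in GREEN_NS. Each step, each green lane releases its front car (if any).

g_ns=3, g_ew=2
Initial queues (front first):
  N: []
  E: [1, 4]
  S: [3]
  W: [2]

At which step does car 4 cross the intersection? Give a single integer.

Step 1 [NS]: N:empty,E:wait,S:car3-GO,W:wait | queues: N=0 E=2 S=0 W=1
Step 2 [NS]: N:empty,E:wait,S:empty,W:wait | queues: N=0 E=2 S=0 W=1
Step 3 [NS]: N:empty,E:wait,S:empty,W:wait | queues: N=0 E=2 S=0 W=1
Step 4 [EW]: N:wait,E:car1-GO,S:wait,W:car2-GO | queues: N=0 E=1 S=0 W=0
Step 5 [EW]: N:wait,E:car4-GO,S:wait,W:empty | queues: N=0 E=0 S=0 W=0
Car 4 crosses at step 5

5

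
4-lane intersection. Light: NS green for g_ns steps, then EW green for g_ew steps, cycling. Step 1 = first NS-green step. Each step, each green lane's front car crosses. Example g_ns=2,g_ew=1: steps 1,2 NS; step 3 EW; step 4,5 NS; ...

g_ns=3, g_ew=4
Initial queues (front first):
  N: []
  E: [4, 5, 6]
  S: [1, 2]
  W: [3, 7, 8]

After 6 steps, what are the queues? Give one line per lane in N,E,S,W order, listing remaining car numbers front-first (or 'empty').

Step 1 [NS]: N:empty,E:wait,S:car1-GO,W:wait | queues: N=0 E=3 S=1 W=3
Step 2 [NS]: N:empty,E:wait,S:car2-GO,W:wait | queues: N=0 E=3 S=0 W=3
Step 3 [NS]: N:empty,E:wait,S:empty,W:wait | queues: N=0 E=3 S=0 W=3
Step 4 [EW]: N:wait,E:car4-GO,S:wait,W:car3-GO | queues: N=0 E=2 S=0 W=2
Step 5 [EW]: N:wait,E:car5-GO,S:wait,W:car7-GO | queues: N=0 E=1 S=0 W=1
Step 6 [EW]: N:wait,E:car6-GO,S:wait,W:car8-GO | queues: N=0 E=0 S=0 W=0

N: empty
E: empty
S: empty
W: empty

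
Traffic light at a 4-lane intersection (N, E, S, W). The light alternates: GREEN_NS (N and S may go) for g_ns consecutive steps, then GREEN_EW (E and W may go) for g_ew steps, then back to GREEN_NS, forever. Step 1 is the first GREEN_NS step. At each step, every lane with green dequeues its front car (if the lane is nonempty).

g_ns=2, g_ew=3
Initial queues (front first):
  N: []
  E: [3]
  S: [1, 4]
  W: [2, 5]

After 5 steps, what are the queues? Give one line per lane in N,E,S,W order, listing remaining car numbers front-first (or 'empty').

Step 1 [NS]: N:empty,E:wait,S:car1-GO,W:wait | queues: N=0 E=1 S=1 W=2
Step 2 [NS]: N:empty,E:wait,S:car4-GO,W:wait | queues: N=0 E=1 S=0 W=2
Step 3 [EW]: N:wait,E:car3-GO,S:wait,W:car2-GO | queues: N=0 E=0 S=0 W=1
Step 4 [EW]: N:wait,E:empty,S:wait,W:car5-GO | queues: N=0 E=0 S=0 W=0

N: empty
E: empty
S: empty
W: empty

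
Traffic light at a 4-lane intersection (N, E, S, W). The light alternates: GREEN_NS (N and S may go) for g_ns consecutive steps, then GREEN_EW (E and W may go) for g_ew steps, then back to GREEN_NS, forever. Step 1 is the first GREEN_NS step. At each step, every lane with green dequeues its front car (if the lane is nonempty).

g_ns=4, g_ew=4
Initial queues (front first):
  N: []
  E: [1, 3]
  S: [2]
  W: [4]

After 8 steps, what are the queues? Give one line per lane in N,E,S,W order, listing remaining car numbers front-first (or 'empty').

Step 1 [NS]: N:empty,E:wait,S:car2-GO,W:wait | queues: N=0 E=2 S=0 W=1
Step 2 [NS]: N:empty,E:wait,S:empty,W:wait | queues: N=0 E=2 S=0 W=1
Step 3 [NS]: N:empty,E:wait,S:empty,W:wait | queues: N=0 E=2 S=0 W=1
Step 4 [NS]: N:empty,E:wait,S:empty,W:wait | queues: N=0 E=2 S=0 W=1
Step 5 [EW]: N:wait,E:car1-GO,S:wait,W:car4-GO | queues: N=0 E=1 S=0 W=0
Step 6 [EW]: N:wait,E:car3-GO,S:wait,W:empty | queues: N=0 E=0 S=0 W=0

N: empty
E: empty
S: empty
W: empty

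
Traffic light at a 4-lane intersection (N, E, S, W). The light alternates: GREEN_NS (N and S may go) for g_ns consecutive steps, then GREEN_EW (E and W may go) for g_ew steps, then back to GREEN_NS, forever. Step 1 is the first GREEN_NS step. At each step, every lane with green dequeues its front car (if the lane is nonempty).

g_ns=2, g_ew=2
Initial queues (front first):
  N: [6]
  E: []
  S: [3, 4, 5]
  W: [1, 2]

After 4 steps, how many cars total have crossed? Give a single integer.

Step 1 [NS]: N:car6-GO,E:wait,S:car3-GO,W:wait | queues: N=0 E=0 S=2 W=2
Step 2 [NS]: N:empty,E:wait,S:car4-GO,W:wait | queues: N=0 E=0 S=1 W=2
Step 3 [EW]: N:wait,E:empty,S:wait,W:car1-GO | queues: N=0 E=0 S=1 W=1
Step 4 [EW]: N:wait,E:empty,S:wait,W:car2-GO | queues: N=0 E=0 S=1 W=0
Cars crossed by step 4: 5

Answer: 5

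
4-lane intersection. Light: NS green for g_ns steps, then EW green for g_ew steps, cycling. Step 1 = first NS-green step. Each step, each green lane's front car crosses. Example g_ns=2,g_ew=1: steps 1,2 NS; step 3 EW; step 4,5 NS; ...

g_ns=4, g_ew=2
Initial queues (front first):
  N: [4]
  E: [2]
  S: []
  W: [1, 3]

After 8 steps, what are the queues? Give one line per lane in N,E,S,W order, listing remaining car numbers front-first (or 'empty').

Step 1 [NS]: N:car4-GO,E:wait,S:empty,W:wait | queues: N=0 E=1 S=0 W=2
Step 2 [NS]: N:empty,E:wait,S:empty,W:wait | queues: N=0 E=1 S=0 W=2
Step 3 [NS]: N:empty,E:wait,S:empty,W:wait | queues: N=0 E=1 S=0 W=2
Step 4 [NS]: N:empty,E:wait,S:empty,W:wait | queues: N=0 E=1 S=0 W=2
Step 5 [EW]: N:wait,E:car2-GO,S:wait,W:car1-GO | queues: N=0 E=0 S=0 W=1
Step 6 [EW]: N:wait,E:empty,S:wait,W:car3-GO | queues: N=0 E=0 S=0 W=0

N: empty
E: empty
S: empty
W: empty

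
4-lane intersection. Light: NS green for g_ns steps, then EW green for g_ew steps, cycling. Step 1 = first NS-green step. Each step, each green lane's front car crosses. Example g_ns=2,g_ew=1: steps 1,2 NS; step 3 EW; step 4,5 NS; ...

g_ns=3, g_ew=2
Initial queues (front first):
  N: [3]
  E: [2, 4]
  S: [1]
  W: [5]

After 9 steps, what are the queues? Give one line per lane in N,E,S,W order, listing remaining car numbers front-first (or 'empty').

Step 1 [NS]: N:car3-GO,E:wait,S:car1-GO,W:wait | queues: N=0 E=2 S=0 W=1
Step 2 [NS]: N:empty,E:wait,S:empty,W:wait | queues: N=0 E=2 S=0 W=1
Step 3 [NS]: N:empty,E:wait,S:empty,W:wait | queues: N=0 E=2 S=0 W=1
Step 4 [EW]: N:wait,E:car2-GO,S:wait,W:car5-GO | queues: N=0 E=1 S=0 W=0
Step 5 [EW]: N:wait,E:car4-GO,S:wait,W:empty | queues: N=0 E=0 S=0 W=0

N: empty
E: empty
S: empty
W: empty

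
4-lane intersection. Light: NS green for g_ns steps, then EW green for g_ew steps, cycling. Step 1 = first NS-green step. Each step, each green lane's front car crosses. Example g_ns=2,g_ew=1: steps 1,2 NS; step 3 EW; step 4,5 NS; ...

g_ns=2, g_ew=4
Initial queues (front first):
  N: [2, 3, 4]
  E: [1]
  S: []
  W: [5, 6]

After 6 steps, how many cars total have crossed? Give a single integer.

Step 1 [NS]: N:car2-GO,E:wait,S:empty,W:wait | queues: N=2 E=1 S=0 W=2
Step 2 [NS]: N:car3-GO,E:wait,S:empty,W:wait | queues: N=1 E=1 S=0 W=2
Step 3 [EW]: N:wait,E:car1-GO,S:wait,W:car5-GO | queues: N=1 E=0 S=0 W=1
Step 4 [EW]: N:wait,E:empty,S:wait,W:car6-GO | queues: N=1 E=0 S=0 W=0
Step 5 [EW]: N:wait,E:empty,S:wait,W:empty | queues: N=1 E=0 S=0 W=0
Step 6 [EW]: N:wait,E:empty,S:wait,W:empty | queues: N=1 E=0 S=0 W=0
Cars crossed by step 6: 5

Answer: 5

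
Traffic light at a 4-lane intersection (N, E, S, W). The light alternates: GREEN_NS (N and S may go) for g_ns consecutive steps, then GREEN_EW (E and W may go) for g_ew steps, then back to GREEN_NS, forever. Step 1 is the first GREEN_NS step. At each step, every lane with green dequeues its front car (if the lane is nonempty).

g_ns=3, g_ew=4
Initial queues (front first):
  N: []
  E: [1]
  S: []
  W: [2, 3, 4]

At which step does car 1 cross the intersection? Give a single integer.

Step 1 [NS]: N:empty,E:wait,S:empty,W:wait | queues: N=0 E=1 S=0 W=3
Step 2 [NS]: N:empty,E:wait,S:empty,W:wait | queues: N=0 E=1 S=0 W=3
Step 3 [NS]: N:empty,E:wait,S:empty,W:wait | queues: N=0 E=1 S=0 W=3
Step 4 [EW]: N:wait,E:car1-GO,S:wait,W:car2-GO | queues: N=0 E=0 S=0 W=2
Step 5 [EW]: N:wait,E:empty,S:wait,W:car3-GO | queues: N=0 E=0 S=0 W=1
Step 6 [EW]: N:wait,E:empty,S:wait,W:car4-GO | queues: N=0 E=0 S=0 W=0
Car 1 crosses at step 4

4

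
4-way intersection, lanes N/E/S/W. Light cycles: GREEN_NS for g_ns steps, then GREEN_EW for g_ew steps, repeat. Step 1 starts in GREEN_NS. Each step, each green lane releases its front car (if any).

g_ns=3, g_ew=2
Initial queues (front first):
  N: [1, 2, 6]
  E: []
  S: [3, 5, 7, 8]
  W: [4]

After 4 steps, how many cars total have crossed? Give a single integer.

Step 1 [NS]: N:car1-GO,E:wait,S:car3-GO,W:wait | queues: N=2 E=0 S=3 W=1
Step 2 [NS]: N:car2-GO,E:wait,S:car5-GO,W:wait | queues: N=1 E=0 S=2 W=1
Step 3 [NS]: N:car6-GO,E:wait,S:car7-GO,W:wait | queues: N=0 E=0 S=1 W=1
Step 4 [EW]: N:wait,E:empty,S:wait,W:car4-GO | queues: N=0 E=0 S=1 W=0
Cars crossed by step 4: 7

Answer: 7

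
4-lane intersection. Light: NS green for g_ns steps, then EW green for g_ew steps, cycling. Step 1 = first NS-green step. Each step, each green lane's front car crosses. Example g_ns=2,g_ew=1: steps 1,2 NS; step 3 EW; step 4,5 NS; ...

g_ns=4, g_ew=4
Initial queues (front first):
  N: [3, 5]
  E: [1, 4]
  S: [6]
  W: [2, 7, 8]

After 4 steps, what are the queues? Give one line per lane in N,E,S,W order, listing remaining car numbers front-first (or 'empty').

Step 1 [NS]: N:car3-GO,E:wait,S:car6-GO,W:wait | queues: N=1 E=2 S=0 W=3
Step 2 [NS]: N:car5-GO,E:wait,S:empty,W:wait | queues: N=0 E=2 S=0 W=3
Step 3 [NS]: N:empty,E:wait,S:empty,W:wait | queues: N=0 E=2 S=0 W=3
Step 4 [NS]: N:empty,E:wait,S:empty,W:wait | queues: N=0 E=2 S=0 W=3

N: empty
E: 1 4
S: empty
W: 2 7 8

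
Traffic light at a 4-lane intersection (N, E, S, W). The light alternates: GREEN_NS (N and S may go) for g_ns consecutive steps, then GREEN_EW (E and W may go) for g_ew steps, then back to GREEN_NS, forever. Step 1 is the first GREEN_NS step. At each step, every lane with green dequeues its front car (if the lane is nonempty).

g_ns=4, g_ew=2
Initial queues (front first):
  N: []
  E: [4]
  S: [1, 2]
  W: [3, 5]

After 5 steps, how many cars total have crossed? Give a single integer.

Answer: 4

Derivation:
Step 1 [NS]: N:empty,E:wait,S:car1-GO,W:wait | queues: N=0 E=1 S=1 W=2
Step 2 [NS]: N:empty,E:wait,S:car2-GO,W:wait | queues: N=0 E=1 S=0 W=2
Step 3 [NS]: N:empty,E:wait,S:empty,W:wait | queues: N=0 E=1 S=0 W=2
Step 4 [NS]: N:empty,E:wait,S:empty,W:wait | queues: N=0 E=1 S=0 W=2
Step 5 [EW]: N:wait,E:car4-GO,S:wait,W:car3-GO | queues: N=0 E=0 S=0 W=1
Cars crossed by step 5: 4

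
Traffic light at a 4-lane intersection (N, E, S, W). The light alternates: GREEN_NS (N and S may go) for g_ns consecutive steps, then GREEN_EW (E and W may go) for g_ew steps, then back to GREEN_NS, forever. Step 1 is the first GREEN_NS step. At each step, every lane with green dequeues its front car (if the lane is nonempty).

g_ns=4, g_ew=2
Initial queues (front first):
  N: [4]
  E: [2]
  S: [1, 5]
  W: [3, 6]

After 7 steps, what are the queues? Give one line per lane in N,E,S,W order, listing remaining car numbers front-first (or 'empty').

Step 1 [NS]: N:car4-GO,E:wait,S:car1-GO,W:wait | queues: N=0 E=1 S=1 W=2
Step 2 [NS]: N:empty,E:wait,S:car5-GO,W:wait | queues: N=0 E=1 S=0 W=2
Step 3 [NS]: N:empty,E:wait,S:empty,W:wait | queues: N=0 E=1 S=0 W=2
Step 4 [NS]: N:empty,E:wait,S:empty,W:wait | queues: N=0 E=1 S=0 W=2
Step 5 [EW]: N:wait,E:car2-GO,S:wait,W:car3-GO | queues: N=0 E=0 S=0 W=1
Step 6 [EW]: N:wait,E:empty,S:wait,W:car6-GO | queues: N=0 E=0 S=0 W=0

N: empty
E: empty
S: empty
W: empty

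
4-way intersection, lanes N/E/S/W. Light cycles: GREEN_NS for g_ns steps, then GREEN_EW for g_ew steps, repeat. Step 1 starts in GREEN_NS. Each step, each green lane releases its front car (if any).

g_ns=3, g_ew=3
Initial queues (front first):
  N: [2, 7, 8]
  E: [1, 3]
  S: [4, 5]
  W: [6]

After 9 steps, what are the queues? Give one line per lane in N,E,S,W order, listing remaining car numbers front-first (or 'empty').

Step 1 [NS]: N:car2-GO,E:wait,S:car4-GO,W:wait | queues: N=2 E=2 S=1 W=1
Step 2 [NS]: N:car7-GO,E:wait,S:car5-GO,W:wait | queues: N=1 E=2 S=0 W=1
Step 3 [NS]: N:car8-GO,E:wait,S:empty,W:wait | queues: N=0 E=2 S=0 W=1
Step 4 [EW]: N:wait,E:car1-GO,S:wait,W:car6-GO | queues: N=0 E=1 S=0 W=0
Step 5 [EW]: N:wait,E:car3-GO,S:wait,W:empty | queues: N=0 E=0 S=0 W=0

N: empty
E: empty
S: empty
W: empty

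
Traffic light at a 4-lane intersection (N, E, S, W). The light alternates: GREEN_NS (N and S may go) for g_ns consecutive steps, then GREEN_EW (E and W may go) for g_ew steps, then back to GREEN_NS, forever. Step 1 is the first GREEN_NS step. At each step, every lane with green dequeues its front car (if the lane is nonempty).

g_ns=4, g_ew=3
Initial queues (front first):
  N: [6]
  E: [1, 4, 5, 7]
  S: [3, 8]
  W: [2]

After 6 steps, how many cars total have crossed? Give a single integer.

Step 1 [NS]: N:car6-GO,E:wait,S:car3-GO,W:wait | queues: N=0 E=4 S=1 W=1
Step 2 [NS]: N:empty,E:wait,S:car8-GO,W:wait | queues: N=0 E=4 S=0 W=1
Step 3 [NS]: N:empty,E:wait,S:empty,W:wait | queues: N=0 E=4 S=0 W=1
Step 4 [NS]: N:empty,E:wait,S:empty,W:wait | queues: N=0 E=4 S=0 W=1
Step 5 [EW]: N:wait,E:car1-GO,S:wait,W:car2-GO | queues: N=0 E=3 S=0 W=0
Step 6 [EW]: N:wait,E:car4-GO,S:wait,W:empty | queues: N=0 E=2 S=0 W=0
Cars crossed by step 6: 6

Answer: 6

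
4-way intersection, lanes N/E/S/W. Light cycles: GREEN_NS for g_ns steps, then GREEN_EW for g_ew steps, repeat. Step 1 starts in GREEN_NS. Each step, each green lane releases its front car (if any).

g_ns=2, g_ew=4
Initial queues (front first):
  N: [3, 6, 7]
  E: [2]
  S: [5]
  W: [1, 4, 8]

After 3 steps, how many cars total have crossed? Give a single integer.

Answer: 5

Derivation:
Step 1 [NS]: N:car3-GO,E:wait,S:car5-GO,W:wait | queues: N=2 E=1 S=0 W=3
Step 2 [NS]: N:car6-GO,E:wait,S:empty,W:wait | queues: N=1 E=1 S=0 W=3
Step 3 [EW]: N:wait,E:car2-GO,S:wait,W:car1-GO | queues: N=1 E=0 S=0 W=2
Cars crossed by step 3: 5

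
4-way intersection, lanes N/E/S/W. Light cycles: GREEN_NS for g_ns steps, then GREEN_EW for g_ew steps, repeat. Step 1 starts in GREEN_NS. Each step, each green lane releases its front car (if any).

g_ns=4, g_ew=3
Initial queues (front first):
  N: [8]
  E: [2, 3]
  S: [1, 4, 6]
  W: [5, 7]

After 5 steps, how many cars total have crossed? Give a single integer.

Step 1 [NS]: N:car8-GO,E:wait,S:car1-GO,W:wait | queues: N=0 E=2 S=2 W=2
Step 2 [NS]: N:empty,E:wait,S:car4-GO,W:wait | queues: N=0 E=2 S=1 W=2
Step 3 [NS]: N:empty,E:wait,S:car6-GO,W:wait | queues: N=0 E=2 S=0 W=2
Step 4 [NS]: N:empty,E:wait,S:empty,W:wait | queues: N=0 E=2 S=0 W=2
Step 5 [EW]: N:wait,E:car2-GO,S:wait,W:car5-GO | queues: N=0 E=1 S=0 W=1
Cars crossed by step 5: 6

Answer: 6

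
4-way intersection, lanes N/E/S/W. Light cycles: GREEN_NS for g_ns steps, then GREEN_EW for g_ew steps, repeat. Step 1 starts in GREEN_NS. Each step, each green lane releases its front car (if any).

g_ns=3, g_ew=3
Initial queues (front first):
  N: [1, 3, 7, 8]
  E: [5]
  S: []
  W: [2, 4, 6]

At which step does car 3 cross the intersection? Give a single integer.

Step 1 [NS]: N:car1-GO,E:wait,S:empty,W:wait | queues: N=3 E=1 S=0 W=3
Step 2 [NS]: N:car3-GO,E:wait,S:empty,W:wait | queues: N=2 E=1 S=0 W=3
Step 3 [NS]: N:car7-GO,E:wait,S:empty,W:wait | queues: N=1 E=1 S=0 W=3
Step 4 [EW]: N:wait,E:car5-GO,S:wait,W:car2-GO | queues: N=1 E=0 S=0 W=2
Step 5 [EW]: N:wait,E:empty,S:wait,W:car4-GO | queues: N=1 E=0 S=0 W=1
Step 6 [EW]: N:wait,E:empty,S:wait,W:car6-GO | queues: N=1 E=0 S=0 W=0
Step 7 [NS]: N:car8-GO,E:wait,S:empty,W:wait | queues: N=0 E=0 S=0 W=0
Car 3 crosses at step 2

2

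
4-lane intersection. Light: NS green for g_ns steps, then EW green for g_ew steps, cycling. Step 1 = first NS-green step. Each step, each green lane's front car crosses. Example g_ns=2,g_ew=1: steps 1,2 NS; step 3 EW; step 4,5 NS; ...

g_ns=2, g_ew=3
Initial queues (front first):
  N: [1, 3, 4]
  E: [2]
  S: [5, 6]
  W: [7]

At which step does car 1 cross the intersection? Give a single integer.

Step 1 [NS]: N:car1-GO,E:wait,S:car5-GO,W:wait | queues: N=2 E=1 S=1 W=1
Step 2 [NS]: N:car3-GO,E:wait,S:car6-GO,W:wait | queues: N=1 E=1 S=0 W=1
Step 3 [EW]: N:wait,E:car2-GO,S:wait,W:car7-GO | queues: N=1 E=0 S=0 W=0
Step 4 [EW]: N:wait,E:empty,S:wait,W:empty | queues: N=1 E=0 S=0 W=0
Step 5 [EW]: N:wait,E:empty,S:wait,W:empty | queues: N=1 E=0 S=0 W=0
Step 6 [NS]: N:car4-GO,E:wait,S:empty,W:wait | queues: N=0 E=0 S=0 W=0
Car 1 crosses at step 1

1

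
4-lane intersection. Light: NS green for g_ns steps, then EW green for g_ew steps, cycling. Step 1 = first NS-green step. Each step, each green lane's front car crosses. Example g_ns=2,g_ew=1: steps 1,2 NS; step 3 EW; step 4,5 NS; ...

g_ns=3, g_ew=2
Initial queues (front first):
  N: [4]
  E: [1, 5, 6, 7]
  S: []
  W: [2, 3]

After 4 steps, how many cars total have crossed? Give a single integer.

Answer: 3

Derivation:
Step 1 [NS]: N:car4-GO,E:wait,S:empty,W:wait | queues: N=0 E=4 S=0 W=2
Step 2 [NS]: N:empty,E:wait,S:empty,W:wait | queues: N=0 E=4 S=0 W=2
Step 3 [NS]: N:empty,E:wait,S:empty,W:wait | queues: N=0 E=4 S=0 W=2
Step 4 [EW]: N:wait,E:car1-GO,S:wait,W:car2-GO | queues: N=0 E=3 S=0 W=1
Cars crossed by step 4: 3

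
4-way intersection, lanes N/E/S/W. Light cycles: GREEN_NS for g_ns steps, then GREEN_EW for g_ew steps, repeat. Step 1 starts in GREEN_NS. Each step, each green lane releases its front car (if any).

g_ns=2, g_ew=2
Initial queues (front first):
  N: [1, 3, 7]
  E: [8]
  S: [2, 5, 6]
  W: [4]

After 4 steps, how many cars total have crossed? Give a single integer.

Step 1 [NS]: N:car1-GO,E:wait,S:car2-GO,W:wait | queues: N=2 E=1 S=2 W=1
Step 2 [NS]: N:car3-GO,E:wait,S:car5-GO,W:wait | queues: N=1 E=1 S=1 W=1
Step 3 [EW]: N:wait,E:car8-GO,S:wait,W:car4-GO | queues: N=1 E=0 S=1 W=0
Step 4 [EW]: N:wait,E:empty,S:wait,W:empty | queues: N=1 E=0 S=1 W=0
Cars crossed by step 4: 6

Answer: 6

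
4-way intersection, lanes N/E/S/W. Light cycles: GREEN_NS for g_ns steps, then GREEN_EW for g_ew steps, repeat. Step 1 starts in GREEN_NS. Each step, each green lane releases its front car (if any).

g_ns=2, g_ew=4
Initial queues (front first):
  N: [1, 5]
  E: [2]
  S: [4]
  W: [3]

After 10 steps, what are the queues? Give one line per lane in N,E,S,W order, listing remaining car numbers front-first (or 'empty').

Step 1 [NS]: N:car1-GO,E:wait,S:car4-GO,W:wait | queues: N=1 E=1 S=0 W=1
Step 2 [NS]: N:car5-GO,E:wait,S:empty,W:wait | queues: N=0 E=1 S=0 W=1
Step 3 [EW]: N:wait,E:car2-GO,S:wait,W:car3-GO | queues: N=0 E=0 S=0 W=0

N: empty
E: empty
S: empty
W: empty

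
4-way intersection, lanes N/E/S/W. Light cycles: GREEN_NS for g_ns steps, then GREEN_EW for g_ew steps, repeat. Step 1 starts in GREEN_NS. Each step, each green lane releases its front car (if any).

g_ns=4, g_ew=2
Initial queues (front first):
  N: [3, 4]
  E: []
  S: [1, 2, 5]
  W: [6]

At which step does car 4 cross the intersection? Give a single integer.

Step 1 [NS]: N:car3-GO,E:wait,S:car1-GO,W:wait | queues: N=1 E=0 S=2 W=1
Step 2 [NS]: N:car4-GO,E:wait,S:car2-GO,W:wait | queues: N=0 E=0 S=1 W=1
Step 3 [NS]: N:empty,E:wait,S:car5-GO,W:wait | queues: N=0 E=0 S=0 W=1
Step 4 [NS]: N:empty,E:wait,S:empty,W:wait | queues: N=0 E=0 S=0 W=1
Step 5 [EW]: N:wait,E:empty,S:wait,W:car6-GO | queues: N=0 E=0 S=0 W=0
Car 4 crosses at step 2

2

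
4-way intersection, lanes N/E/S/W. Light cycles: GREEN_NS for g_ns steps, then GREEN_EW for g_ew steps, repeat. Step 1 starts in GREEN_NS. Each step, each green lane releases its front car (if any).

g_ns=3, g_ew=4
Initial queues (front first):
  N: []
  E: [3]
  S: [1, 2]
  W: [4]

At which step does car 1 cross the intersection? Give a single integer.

Step 1 [NS]: N:empty,E:wait,S:car1-GO,W:wait | queues: N=0 E=1 S=1 W=1
Step 2 [NS]: N:empty,E:wait,S:car2-GO,W:wait | queues: N=0 E=1 S=0 W=1
Step 3 [NS]: N:empty,E:wait,S:empty,W:wait | queues: N=0 E=1 S=0 W=1
Step 4 [EW]: N:wait,E:car3-GO,S:wait,W:car4-GO | queues: N=0 E=0 S=0 W=0
Car 1 crosses at step 1

1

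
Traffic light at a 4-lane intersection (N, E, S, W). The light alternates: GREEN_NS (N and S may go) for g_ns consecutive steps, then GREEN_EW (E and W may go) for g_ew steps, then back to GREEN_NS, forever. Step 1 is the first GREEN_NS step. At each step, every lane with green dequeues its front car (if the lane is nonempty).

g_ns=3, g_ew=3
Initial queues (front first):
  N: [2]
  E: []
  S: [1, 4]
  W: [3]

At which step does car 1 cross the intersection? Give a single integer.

Step 1 [NS]: N:car2-GO,E:wait,S:car1-GO,W:wait | queues: N=0 E=0 S=1 W=1
Step 2 [NS]: N:empty,E:wait,S:car4-GO,W:wait | queues: N=0 E=0 S=0 W=1
Step 3 [NS]: N:empty,E:wait,S:empty,W:wait | queues: N=0 E=0 S=0 W=1
Step 4 [EW]: N:wait,E:empty,S:wait,W:car3-GO | queues: N=0 E=0 S=0 W=0
Car 1 crosses at step 1

1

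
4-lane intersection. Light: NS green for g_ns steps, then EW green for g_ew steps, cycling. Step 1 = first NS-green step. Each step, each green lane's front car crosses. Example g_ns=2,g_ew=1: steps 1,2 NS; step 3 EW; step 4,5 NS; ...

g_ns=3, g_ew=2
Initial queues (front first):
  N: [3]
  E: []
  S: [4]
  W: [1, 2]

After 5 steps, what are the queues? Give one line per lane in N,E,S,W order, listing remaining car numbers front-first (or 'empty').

Step 1 [NS]: N:car3-GO,E:wait,S:car4-GO,W:wait | queues: N=0 E=0 S=0 W=2
Step 2 [NS]: N:empty,E:wait,S:empty,W:wait | queues: N=0 E=0 S=0 W=2
Step 3 [NS]: N:empty,E:wait,S:empty,W:wait | queues: N=0 E=0 S=0 W=2
Step 4 [EW]: N:wait,E:empty,S:wait,W:car1-GO | queues: N=0 E=0 S=0 W=1
Step 5 [EW]: N:wait,E:empty,S:wait,W:car2-GO | queues: N=0 E=0 S=0 W=0

N: empty
E: empty
S: empty
W: empty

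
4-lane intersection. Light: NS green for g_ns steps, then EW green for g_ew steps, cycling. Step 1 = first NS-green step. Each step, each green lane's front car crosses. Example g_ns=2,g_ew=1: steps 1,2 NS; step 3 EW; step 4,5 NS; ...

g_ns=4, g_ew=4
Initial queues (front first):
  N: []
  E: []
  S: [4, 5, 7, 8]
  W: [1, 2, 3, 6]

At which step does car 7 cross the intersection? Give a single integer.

Step 1 [NS]: N:empty,E:wait,S:car4-GO,W:wait | queues: N=0 E=0 S=3 W=4
Step 2 [NS]: N:empty,E:wait,S:car5-GO,W:wait | queues: N=0 E=0 S=2 W=4
Step 3 [NS]: N:empty,E:wait,S:car7-GO,W:wait | queues: N=0 E=0 S=1 W=4
Step 4 [NS]: N:empty,E:wait,S:car8-GO,W:wait | queues: N=0 E=0 S=0 W=4
Step 5 [EW]: N:wait,E:empty,S:wait,W:car1-GO | queues: N=0 E=0 S=0 W=3
Step 6 [EW]: N:wait,E:empty,S:wait,W:car2-GO | queues: N=0 E=0 S=0 W=2
Step 7 [EW]: N:wait,E:empty,S:wait,W:car3-GO | queues: N=0 E=0 S=0 W=1
Step 8 [EW]: N:wait,E:empty,S:wait,W:car6-GO | queues: N=0 E=0 S=0 W=0
Car 7 crosses at step 3

3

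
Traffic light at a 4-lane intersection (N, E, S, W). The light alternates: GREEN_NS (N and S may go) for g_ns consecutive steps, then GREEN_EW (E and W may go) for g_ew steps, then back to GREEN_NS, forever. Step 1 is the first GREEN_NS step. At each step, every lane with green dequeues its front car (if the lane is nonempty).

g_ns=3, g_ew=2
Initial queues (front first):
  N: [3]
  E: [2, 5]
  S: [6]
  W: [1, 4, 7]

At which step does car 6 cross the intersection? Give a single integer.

Step 1 [NS]: N:car3-GO,E:wait,S:car6-GO,W:wait | queues: N=0 E=2 S=0 W=3
Step 2 [NS]: N:empty,E:wait,S:empty,W:wait | queues: N=0 E=2 S=0 W=3
Step 3 [NS]: N:empty,E:wait,S:empty,W:wait | queues: N=0 E=2 S=0 W=3
Step 4 [EW]: N:wait,E:car2-GO,S:wait,W:car1-GO | queues: N=0 E=1 S=0 W=2
Step 5 [EW]: N:wait,E:car5-GO,S:wait,W:car4-GO | queues: N=0 E=0 S=0 W=1
Step 6 [NS]: N:empty,E:wait,S:empty,W:wait | queues: N=0 E=0 S=0 W=1
Step 7 [NS]: N:empty,E:wait,S:empty,W:wait | queues: N=0 E=0 S=0 W=1
Step 8 [NS]: N:empty,E:wait,S:empty,W:wait | queues: N=0 E=0 S=0 W=1
Step 9 [EW]: N:wait,E:empty,S:wait,W:car7-GO | queues: N=0 E=0 S=0 W=0
Car 6 crosses at step 1

1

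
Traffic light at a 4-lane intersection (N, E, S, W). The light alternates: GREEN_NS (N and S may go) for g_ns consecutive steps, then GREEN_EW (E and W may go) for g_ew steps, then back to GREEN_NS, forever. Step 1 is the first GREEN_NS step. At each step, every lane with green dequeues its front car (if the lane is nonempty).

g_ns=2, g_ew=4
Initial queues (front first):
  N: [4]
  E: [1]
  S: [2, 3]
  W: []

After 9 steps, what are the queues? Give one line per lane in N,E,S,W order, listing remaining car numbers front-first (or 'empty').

Step 1 [NS]: N:car4-GO,E:wait,S:car2-GO,W:wait | queues: N=0 E=1 S=1 W=0
Step 2 [NS]: N:empty,E:wait,S:car3-GO,W:wait | queues: N=0 E=1 S=0 W=0
Step 3 [EW]: N:wait,E:car1-GO,S:wait,W:empty | queues: N=0 E=0 S=0 W=0

N: empty
E: empty
S: empty
W: empty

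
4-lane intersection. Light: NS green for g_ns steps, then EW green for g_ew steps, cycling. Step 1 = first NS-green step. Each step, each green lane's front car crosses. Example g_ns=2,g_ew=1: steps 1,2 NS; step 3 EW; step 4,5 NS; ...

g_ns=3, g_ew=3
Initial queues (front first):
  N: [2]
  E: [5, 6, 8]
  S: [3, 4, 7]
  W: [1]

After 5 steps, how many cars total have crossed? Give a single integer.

Step 1 [NS]: N:car2-GO,E:wait,S:car3-GO,W:wait | queues: N=0 E=3 S=2 W=1
Step 2 [NS]: N:empty,E:wait,S:car4-GO,W:wait | queues: N=0 E=3 S=1 W=1
Step 3 [NS]: N:empty,E:wait,S:car7-GO,W:wait | queues: N=0 E=3 S=0 W=1
Step 4 [EW]: N:wait,E:car5-GO,S:wait,W:car1-GO | queues: N=0 E=2 S=0 W=0
Step 5 [EW]: N:wait,E:car6-GO,S:wait,W:empty | queues: N=0 E=1 S=0 W=0
Cars crossed by step 5: 7

Answer: 7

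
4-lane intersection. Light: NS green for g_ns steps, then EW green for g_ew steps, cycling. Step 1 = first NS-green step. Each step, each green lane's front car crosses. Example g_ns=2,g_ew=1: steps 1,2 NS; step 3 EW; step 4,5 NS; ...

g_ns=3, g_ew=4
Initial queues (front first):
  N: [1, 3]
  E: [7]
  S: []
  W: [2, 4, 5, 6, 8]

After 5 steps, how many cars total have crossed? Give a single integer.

Step 1 [NS]: N:car1-GO,E:wait,S:empty,W:wait | queues: N=1 E=1 S=0 W=5
Step 2 [NS]: N:car3-GO,E:wait,S:empty,W:wait | queues: N=0 E=1 S=0 W=5
Step 3 [NS]: N:empty,E:wait,S:empty,W:wait | queues: N=0 E=1 S=0 W=5
Step 4 [EW]: N:wait,E:car7-GO,S:wait,W:car2-GO | queues: N=0 E=0 S=0 W=4
Step 5 [EW]: N:wait,E:empty,S:wait,W:car4-GO | queues: N=0 E=0 S=0 W=3
Cars crossed by step 5: 5

Answer: 5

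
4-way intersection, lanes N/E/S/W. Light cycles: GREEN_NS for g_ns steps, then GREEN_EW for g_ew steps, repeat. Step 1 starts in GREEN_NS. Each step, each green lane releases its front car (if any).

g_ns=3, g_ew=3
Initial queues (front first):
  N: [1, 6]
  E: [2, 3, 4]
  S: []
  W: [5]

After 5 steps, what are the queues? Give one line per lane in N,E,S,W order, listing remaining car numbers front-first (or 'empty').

Step 1 [NS]: N:car1-GO,E:wait,S:empty,W:wait | queues: N=1 E=3 S=0 W=1
Step 2 [NS]: N:car6-GO,E:wait,S:empty,W:wait | queues: N=0 E=3 S=0 W=1
Step 3 [NS]: N:empty,E:wait,S:empty,W:wait | queues: N=0 E=3 S=0 W=1
Step 4 [EW]: N:wait,E:car2-GO,S:wait,W:car5-GO | queues: N=0 E=2 S=0 W=0
Step 5 [EW]: N:wait,E:car3-GO,S:wait,W:empty | queues: N=0 E=1 S=0 W=0

N: empty
E: 4
S: empty
W: empty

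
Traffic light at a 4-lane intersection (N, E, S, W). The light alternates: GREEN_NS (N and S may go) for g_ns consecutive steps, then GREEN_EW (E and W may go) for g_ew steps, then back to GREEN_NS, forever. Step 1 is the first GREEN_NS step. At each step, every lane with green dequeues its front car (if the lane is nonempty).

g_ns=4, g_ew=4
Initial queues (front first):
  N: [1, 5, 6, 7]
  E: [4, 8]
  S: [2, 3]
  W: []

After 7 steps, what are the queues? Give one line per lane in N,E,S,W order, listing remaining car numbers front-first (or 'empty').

Step 1 [NS]: N:car1-GO,E:wait,S:car2-GO,W:wait | queues: N=3 E=2 S=1 W=0
Step 2 [NS]: N:car5-GO,E:wait,S:car3-GO,W:wait | queues: N=2 E=2 S=0 W=0
Step 3 [NS]: N:car6-GO,E:wait,S:empty,W:wait | queues: N=1 E=2 S=0 W=0
Step 4 [NS]: N:car7-GO,E:wait,S:empty,W:wait | queues: N=0 E=2 S=0 W=0
Step 5 [EW]: N:wait,E:car4-GO,S:wait,W:empty | queues: N=0 E=1 S=0 W=0
Step 6 [EW]: N:wait,E:car8-GO,S:wait,W:empty | queues: N=0 E=0 S=0 W=0

N: empty
E: empty
S: empty
W: empty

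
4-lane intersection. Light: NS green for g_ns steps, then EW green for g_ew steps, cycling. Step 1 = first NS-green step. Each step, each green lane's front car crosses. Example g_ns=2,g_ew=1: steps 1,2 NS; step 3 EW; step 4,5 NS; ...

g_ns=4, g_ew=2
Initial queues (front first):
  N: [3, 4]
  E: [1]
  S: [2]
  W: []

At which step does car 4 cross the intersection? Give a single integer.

Step 1 [NS]: N:car3-GO,E:wait,S:car2-GO,W:wait | queues: N=1 E=1 S=0 W=0
Step 2 [NS]: N:car4-GO,E:wait,S:empty,W:wait | queues: N=0 E=1 S=0 W=0
Step 3 [NS]: N:empty,E:wait,S:empty,W:wait | queues: N=0 E=1 S=0 W=0
Step 4 [NS]: N:empty,E:wait,S:empty,W:wait | queues: N=0 E=1 S=0 W=0
Step 5 [EW]: N:wait,E:car1-GO,S:wait,W:empty | queues: N=0 E=0 S=0 W=0
Car 4 crosses at step 2

2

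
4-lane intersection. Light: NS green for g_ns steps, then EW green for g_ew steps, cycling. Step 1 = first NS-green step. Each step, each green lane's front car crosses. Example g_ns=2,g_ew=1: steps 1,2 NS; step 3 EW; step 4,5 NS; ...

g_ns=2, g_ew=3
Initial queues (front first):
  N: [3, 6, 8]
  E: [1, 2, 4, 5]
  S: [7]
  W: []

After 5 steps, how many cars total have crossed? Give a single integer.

Step 1 [NS]: N:car3-GO,E:wait,S:car7-GO,W:wait | queues: N=2 E=4 S=0 W=0
Step 2 [NS]: N:car6-GO,E:wait,S:empty,W:wait | queues: N=1 E=4 S=0 W=0
Step 3 [EW]: N:wait,E:car1-GO,S:wait,W:empty | queues: N=1 E=3 S=0 W=0
Step 4 [EW]: N:wait,E:car2-GO,S:wait,W:empty | queues: N=1 E=2 S=0 W=0
Step 5 [EW]: N:wait,E:car4-GO,S:wait,W:empty | queues: N=1 E=1 S=0 W=0
Cars crossed by step 5: 6

Answer: 6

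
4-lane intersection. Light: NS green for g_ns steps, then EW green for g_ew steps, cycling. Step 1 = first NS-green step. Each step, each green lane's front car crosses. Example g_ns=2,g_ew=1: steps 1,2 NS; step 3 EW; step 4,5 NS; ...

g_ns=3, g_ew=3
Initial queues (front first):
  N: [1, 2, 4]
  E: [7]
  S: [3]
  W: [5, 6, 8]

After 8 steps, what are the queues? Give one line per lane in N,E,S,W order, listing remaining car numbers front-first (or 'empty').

Step 1 [NS]: N:car1-GO,E:wait,S:car3-GO,W:wait | queues: N=2 E=1 S=0 W=3
Step 2 [NS]: N:car2-GO,E:wait,S:empty,W:wait | queues: N=1 E=1 S=0 W=3
Step 3 [NS]: N:car4-GO,E:wait,S:empty,W:wait | queues: N=0 E=1 S=0 W=3
Step 4 [EW]: N:wait,E:car7-GO,S:wait,W:car5-GO | queues: N=0 E=0 S=0 W=2
Step 5 [EW]: N:wait,E:empty,S:wait,W:car6-GO | queues: N=0 E=0 S=0 W=1
Step 6 [EW]: N:wait,E:empty,S:wait,W:car8-GO | queues: N=0 E=0 S=0 W=0

N: empty
E: empty
S: empty
W: empty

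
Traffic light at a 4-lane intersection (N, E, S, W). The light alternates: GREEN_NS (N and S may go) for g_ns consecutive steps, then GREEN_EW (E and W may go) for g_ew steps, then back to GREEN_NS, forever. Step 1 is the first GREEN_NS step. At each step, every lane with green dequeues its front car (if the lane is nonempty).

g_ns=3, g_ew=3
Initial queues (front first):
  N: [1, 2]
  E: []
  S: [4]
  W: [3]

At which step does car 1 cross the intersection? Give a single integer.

Step 1 [NS]: N:car1-GO,E:wait,S:car4-GO,W:wait | queues: N=1 E=0 S=0 W=1
Step 2 [NS]: N:car2-GO,E:wait,S:empty,W:wait | queues: N=0 E=0 S=0 W=1
Step 3 [NS]: N:empty,E:wait,S:empty,W:wait | queues: N=0 E=0 S=0 W=1
Step 4 [EW]: N:wait,E:empty,S:wait,W:car3-GO | queues: N=0 E=0 S=0 W=0
Car 1 crosses at step 1

1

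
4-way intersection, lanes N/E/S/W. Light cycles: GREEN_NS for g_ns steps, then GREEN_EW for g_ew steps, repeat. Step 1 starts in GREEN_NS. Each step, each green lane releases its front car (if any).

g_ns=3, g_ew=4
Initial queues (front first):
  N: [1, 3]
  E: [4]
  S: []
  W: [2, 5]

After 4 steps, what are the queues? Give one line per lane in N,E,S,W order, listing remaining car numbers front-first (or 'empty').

Step 1 [NS]: N:car1-GO,E:wait,S:empty,W:wait | queues: N=1 E=1 S=0 W=2
Step 2 [NS]: N:car3-GO,E:wait,S:empty,W:wait | queues: N=0 E=1 S=0 W=2
Step 3 [NS]: N:empty,E:wait,S:empty,W:wait | queues: N=0 E=1 S=0 W=2
Step 4 [EW]: N:wait,E:car4-GO,S:wait,W:car2-GO | queues: N=0 E=0 S=0 W=1

N: empty
E: empty
S: empty
W: 5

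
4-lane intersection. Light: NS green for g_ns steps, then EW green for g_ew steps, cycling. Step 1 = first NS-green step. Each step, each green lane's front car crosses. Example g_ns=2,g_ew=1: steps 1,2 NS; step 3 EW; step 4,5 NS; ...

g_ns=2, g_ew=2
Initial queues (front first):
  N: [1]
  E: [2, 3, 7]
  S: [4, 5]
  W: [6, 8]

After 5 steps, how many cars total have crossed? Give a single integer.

Answer: 7

Derivation:
Step 1 [NS]: N:car1-GO,E:wait,S:car4-GO,W:wait | queues: N=0 E=3 S=1 W=2
Step 2 [NS]: N:empty,E:wait,S:car5-GO,W:wait | queues: N=0 E=3 S=0 W=2
Step 3 [EW]: N:wait,E:car2-GO,S:wait,W:car6-GO | queues: N=0 E=2 S=0 W=1
Step 4 [EW]: N:wait,E:car3-GO,S:wait,W:car8-GO | queues: N=0 E=1 S=0 W=0
Step 5 [NS]: N:empty,E:wait,S:empty,W:wait | queues: N=0 E=1 S=0 W=0
Cars crossed by step 5: 7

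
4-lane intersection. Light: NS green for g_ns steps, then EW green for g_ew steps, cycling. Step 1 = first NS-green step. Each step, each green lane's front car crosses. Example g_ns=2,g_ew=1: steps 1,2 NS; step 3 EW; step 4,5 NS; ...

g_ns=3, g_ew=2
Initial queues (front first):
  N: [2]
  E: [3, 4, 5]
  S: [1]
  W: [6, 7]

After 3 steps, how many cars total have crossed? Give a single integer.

Answer: 2

Derivation:
Step 1 [NS]: N:car2-GO,E:wait,S:car1-GO,W:wait | queues: N=0 E=3 S=0 W=2
Step 2 [NS]: N:empty,E:wait,S:empty,W:wait | queues: N=0 E=3 S=0 W=2
Step 3 [NS]: N:empty,E:wait,S:empty,W:wait | queues: N=0 E=3 S=0 W=2
Cars crossed by step 3: 2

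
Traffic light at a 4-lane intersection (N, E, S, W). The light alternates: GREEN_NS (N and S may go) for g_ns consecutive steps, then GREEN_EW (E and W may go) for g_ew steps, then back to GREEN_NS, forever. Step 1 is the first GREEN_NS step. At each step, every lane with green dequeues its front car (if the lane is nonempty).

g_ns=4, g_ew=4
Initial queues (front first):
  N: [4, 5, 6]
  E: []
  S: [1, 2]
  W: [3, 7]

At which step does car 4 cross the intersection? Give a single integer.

Step 1 [NS]: N:car4-GO,E:wait,S:car1-GO,W:wait | queues: N=2 E=0 S=1 W=2
Step 2 [NS]: N:car5-GO,E:wait,S:car2-GO,W:wait | queues: N=1 E=0 S=0 W=2
Step 3 [NS]: N:car6-GO,E:wait,S:empty,W:wait | queues: N=0 E=0 S=0 W=2
Step 4 [NS]: N:empty,E:wait,S:empty,W:wait | queues: N=0 E=0 S=0 W=2
Step 5 [EW]: N:wait,E:empty,S:wait,W:car3-GO | queues: N=0 E=0 S=0 W=1
Step 6 [EW]: N:wait,E:empty,S:wait,W:car7-GO | queues: N=0 E=0 S=0 W=0
Car 4 crosses at step 1

1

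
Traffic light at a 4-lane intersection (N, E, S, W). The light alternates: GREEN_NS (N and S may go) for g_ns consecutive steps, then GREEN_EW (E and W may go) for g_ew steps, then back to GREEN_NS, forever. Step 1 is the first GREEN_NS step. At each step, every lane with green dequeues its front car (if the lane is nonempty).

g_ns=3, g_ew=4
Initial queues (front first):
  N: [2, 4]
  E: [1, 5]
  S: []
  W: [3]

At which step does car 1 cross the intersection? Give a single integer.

Step 1 [NS]: N:car2-GO,E:wait,S:empty,W:wait | queues: N=1 E=2 S=0 W=1
Step 2 [NS]: N:car4-GO,E:wait,S:empty,W:wait | queues: N=0 E=2 S=0 W=1
Step 3 [NS]: N:empty,E:wait,S:empty,W:wait | queues: N=0 E=2 S=0 W=1
Step 4 [EW]: N:wait,E:car1-GO,S:wait,W:car3-GO | queues: N=0 E=1 S=0 W=0
Step 5 [EW]: N:wait,E:car5-GO,S:wait,W:empty | queues: N=0 E=0 S=0 W=0
Car 1 crosses at step 4

4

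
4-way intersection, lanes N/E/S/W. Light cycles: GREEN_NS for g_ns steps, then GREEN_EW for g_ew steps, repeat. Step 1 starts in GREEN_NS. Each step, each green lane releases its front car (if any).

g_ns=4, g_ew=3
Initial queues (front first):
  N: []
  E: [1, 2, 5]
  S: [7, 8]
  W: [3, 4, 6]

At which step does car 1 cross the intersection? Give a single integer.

Step 1 [NS]: N:empty,E:wait,S:car7-GO,W:wait | queues: N=0 E=3 S=1 W=3
Step 2 [NS]: N:empty,E:wait,S:car8-GO,W:wait | queues: N=0 E=3 S=0 W=3
Step 3 [NS]: N:empty,E:wait,S:empty,W:wait | queues: N=0 E=3 S=0 W=3
Step 4 [NS]: N:empty,E:wait,S:empty,W:wait | queues: N=0 E=3 S=0 W=3
Step 5 [EW]: N:wait,E:car1-GO,S:wait,W:car3-GO | queues: N=0 E=2 S=0 W=2
Step 6 [EW]: N:wait,E:car2-GO,S:wait,W:car4-GO | queues: N=0 E=1 S=0 W=1
Step 7 [EW]: N:wait,E:car5-GO,S:wait,W:car6-GO | queues: N=0 E=0 S=0 W=0
Car 1 crosses at step 5

5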